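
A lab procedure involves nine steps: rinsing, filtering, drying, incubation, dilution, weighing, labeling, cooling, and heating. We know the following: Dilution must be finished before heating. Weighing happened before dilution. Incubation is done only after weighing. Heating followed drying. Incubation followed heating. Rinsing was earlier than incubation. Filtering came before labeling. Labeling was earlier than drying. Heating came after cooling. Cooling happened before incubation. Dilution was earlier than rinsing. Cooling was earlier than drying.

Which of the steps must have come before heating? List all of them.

Directly stated before heating: cooling, dilution, and drying.
Filtering reaches heating via filtering → labeling → drying → heating.
Labeling reaches heating via labeling → drying → heating.
Weighing reaches heating via weighing → dilution → heating.

cooling, dilution, drying, filtering, labeling, weighing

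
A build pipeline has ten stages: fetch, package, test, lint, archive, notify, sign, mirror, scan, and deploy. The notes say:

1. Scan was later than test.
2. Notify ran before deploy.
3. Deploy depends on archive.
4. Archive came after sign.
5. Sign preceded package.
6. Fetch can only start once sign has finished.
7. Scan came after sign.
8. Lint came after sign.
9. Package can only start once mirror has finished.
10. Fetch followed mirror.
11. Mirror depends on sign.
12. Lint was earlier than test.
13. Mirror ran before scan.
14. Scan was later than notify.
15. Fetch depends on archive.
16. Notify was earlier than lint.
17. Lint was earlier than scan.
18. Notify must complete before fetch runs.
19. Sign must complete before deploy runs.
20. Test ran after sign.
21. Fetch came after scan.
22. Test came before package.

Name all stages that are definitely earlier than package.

lint, mirror, notify, sign, test

Directly stated before package: mirror, sign, and test.
Lint reaches package via lint → test → package.
Notify reaches package via notify → lint → test → package.
No chain forces fetch (or any of the others) ahead of package.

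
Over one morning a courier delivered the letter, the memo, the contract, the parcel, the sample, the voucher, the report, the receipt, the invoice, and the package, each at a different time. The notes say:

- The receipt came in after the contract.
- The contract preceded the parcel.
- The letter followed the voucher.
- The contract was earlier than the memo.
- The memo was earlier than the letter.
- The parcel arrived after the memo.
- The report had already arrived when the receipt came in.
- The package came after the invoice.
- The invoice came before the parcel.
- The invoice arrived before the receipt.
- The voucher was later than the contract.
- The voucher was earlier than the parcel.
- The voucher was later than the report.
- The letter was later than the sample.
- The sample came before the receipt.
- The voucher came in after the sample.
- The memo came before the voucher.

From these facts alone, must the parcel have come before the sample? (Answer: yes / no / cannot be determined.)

no

Tracing the constraints gives the sample → the voucher → the parcel, so the sample must come before the parcel.
That means the parcel cannot be before the sample.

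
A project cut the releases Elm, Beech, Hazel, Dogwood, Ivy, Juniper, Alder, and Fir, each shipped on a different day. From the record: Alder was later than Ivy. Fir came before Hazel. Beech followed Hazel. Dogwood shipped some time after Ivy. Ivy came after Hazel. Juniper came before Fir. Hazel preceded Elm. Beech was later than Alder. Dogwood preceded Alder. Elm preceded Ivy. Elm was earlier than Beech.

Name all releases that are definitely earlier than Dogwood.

Elm, Fir, Hazel, Ivy, Juniper

Directly stated before Dogwood: Ivy.
Elm reaches Dogwood via Elm → Ivy → Dogwood.
Fir reaches Dogwood via Fir → Hazel → Ivy → Dogwood.
Hazel reaches Dogwood via Hazel → Ivy → Dogwood.
Likewise Juniper reaches Dogwood by chaining the stated constraints.
No chain forces Alder (or any of the others) ahead of Dogwood.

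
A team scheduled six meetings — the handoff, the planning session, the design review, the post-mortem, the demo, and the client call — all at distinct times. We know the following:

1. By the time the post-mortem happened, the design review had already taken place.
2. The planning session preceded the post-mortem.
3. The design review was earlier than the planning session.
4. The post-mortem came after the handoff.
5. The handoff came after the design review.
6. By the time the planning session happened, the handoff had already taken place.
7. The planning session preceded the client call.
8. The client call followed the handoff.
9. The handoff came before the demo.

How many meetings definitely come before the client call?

3

Directly stated before the client call: the handoff and the planning session.
The design review reaches the client call via the design review → the planning session → the client call.
That's the design review, the handoff, and the planning session — 3 in all.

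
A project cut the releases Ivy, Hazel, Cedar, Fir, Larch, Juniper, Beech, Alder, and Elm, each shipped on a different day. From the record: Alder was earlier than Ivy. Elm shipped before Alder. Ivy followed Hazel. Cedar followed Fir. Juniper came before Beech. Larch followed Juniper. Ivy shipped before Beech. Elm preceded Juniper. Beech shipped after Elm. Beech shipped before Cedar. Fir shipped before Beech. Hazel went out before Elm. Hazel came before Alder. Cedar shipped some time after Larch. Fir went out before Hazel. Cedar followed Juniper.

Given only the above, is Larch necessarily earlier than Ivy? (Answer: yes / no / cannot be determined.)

cannot be determined

No chain of stated constraints runs from Larch to Ivy, and none runs from Ivy to Larch either.
So the relative order of Larch and Ivy is not fixed by the given facts.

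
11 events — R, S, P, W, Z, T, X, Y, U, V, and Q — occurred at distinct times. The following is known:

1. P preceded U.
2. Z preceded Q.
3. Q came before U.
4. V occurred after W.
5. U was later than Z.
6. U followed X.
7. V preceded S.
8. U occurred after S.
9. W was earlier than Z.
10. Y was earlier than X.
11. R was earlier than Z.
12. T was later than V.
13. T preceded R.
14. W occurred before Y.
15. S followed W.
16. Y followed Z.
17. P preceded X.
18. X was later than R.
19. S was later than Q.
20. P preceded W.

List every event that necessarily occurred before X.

P, R, T, V, W, Y, Z

Directly stated before X: P, R, and Y.
T reaches X via T → R → X.
V reaches X via V → T → R → X.
W reaches X via W → Y → X.
Likewise Z reaches X by chaining the stated constraints.
No chain forces S (or any of the others) ahead of X.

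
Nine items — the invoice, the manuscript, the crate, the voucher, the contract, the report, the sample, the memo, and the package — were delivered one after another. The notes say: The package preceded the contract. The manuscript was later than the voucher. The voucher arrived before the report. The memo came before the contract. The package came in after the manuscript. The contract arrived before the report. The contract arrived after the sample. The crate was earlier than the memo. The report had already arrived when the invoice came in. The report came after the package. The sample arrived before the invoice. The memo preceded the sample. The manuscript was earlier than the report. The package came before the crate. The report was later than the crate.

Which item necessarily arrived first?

the voucher

The voucher has a chain of constraints placing it before every other item, so the voucher must be first.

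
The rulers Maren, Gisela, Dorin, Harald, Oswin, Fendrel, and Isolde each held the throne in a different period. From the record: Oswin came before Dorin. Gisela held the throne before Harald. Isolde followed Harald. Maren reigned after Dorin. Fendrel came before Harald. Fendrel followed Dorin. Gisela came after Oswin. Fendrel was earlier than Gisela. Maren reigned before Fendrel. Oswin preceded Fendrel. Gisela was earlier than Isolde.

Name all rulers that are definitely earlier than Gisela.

Dorin, Fendrel, Maren, Oswin

Directly stated before Gisela: Fendrel and Oswin.
Dorin reaches Gisela via Dorin → Fendrel → Gisela.
Maren reaches Gisela via Maren → Fendrel → Gisela.
No chain forces Harald (or any of the others) ahead of Gisela.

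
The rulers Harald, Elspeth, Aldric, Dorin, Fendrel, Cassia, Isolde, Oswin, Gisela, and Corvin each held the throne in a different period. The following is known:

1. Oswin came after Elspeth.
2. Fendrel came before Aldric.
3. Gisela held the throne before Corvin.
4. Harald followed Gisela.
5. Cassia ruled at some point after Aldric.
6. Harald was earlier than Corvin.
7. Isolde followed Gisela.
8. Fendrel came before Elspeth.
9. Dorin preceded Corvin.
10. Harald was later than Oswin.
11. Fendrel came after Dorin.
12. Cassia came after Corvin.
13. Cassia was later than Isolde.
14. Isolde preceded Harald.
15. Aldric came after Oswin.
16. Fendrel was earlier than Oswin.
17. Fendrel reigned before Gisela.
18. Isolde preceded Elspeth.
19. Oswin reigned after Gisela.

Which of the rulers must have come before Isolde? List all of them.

Directly stated before Isolde: Gisela.
Dorin reaches Isolde via Dorin → Fendrel → Gisela → Isolde.
Fendrel reaches Isolde via Fendrel → Gisela → Isolde.

Dorin, Fendrel, Gisela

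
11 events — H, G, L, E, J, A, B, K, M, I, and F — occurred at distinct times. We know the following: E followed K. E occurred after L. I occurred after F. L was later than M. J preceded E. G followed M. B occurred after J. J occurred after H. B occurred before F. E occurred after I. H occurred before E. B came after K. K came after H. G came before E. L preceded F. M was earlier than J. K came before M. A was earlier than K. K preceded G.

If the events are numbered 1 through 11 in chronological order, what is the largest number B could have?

8

B must come before E, F, and I — 3 events forced after it.
Everything else can be placed before B in some valid order, so B can sit as late as position 11 − 3 = 8.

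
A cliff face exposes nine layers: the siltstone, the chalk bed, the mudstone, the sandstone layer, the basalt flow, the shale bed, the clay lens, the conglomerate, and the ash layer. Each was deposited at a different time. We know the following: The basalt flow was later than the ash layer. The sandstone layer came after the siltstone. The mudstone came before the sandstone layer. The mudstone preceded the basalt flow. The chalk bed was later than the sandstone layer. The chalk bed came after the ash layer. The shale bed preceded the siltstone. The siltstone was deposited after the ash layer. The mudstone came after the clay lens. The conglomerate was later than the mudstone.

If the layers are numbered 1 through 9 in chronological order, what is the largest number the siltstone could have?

7

The siltstone must come before the chalk bed and the sandstone layer — 2 layers forced after it.
Everything else can be placed before the siltstone in some valid order, so the siltstone can sit as late as position 9 − 2 = 7.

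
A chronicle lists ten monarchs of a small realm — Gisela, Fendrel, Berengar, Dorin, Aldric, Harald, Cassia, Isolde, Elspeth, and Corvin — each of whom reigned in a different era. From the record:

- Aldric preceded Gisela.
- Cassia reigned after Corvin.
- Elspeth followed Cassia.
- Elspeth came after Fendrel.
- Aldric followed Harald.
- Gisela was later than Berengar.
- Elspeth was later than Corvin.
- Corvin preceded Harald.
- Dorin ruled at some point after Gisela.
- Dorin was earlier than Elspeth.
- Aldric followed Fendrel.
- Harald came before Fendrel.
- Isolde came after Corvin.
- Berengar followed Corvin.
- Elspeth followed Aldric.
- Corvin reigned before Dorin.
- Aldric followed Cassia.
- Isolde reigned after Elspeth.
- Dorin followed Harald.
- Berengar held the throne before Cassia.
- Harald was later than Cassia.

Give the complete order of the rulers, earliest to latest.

Corvin, Berengar, Cassia, Harald, Fendrel, Aldric, Gisela, Dorin, Elspeth, Isolde

The constraints fix every adjacent pair, so only one ordering works:
Corvin → Berengar → Cassia → Harald → Fendrel → Aldric → Gisela → Dorin → Elspeth → Isolde.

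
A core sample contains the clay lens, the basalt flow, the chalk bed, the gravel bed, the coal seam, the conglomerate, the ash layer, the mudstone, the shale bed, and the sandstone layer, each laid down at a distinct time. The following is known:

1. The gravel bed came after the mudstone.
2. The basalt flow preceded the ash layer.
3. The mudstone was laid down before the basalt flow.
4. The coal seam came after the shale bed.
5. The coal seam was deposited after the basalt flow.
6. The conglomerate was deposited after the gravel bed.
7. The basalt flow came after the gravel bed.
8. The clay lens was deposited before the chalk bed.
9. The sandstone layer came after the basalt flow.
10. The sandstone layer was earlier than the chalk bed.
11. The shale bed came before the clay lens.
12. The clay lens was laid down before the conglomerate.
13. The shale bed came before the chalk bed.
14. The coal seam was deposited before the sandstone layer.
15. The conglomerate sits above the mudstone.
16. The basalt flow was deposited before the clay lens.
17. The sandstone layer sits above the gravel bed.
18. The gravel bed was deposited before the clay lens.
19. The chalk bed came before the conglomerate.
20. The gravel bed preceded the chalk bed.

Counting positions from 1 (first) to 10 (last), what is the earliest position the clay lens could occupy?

The basalt flow, the gravel bed, the mudstone, and the shale bed must all come before the clay lens — 4 forced predecessors.
Nothing else is forced ahead of the clay lens, so its earliest slot is position 4 + 1 = 5.

5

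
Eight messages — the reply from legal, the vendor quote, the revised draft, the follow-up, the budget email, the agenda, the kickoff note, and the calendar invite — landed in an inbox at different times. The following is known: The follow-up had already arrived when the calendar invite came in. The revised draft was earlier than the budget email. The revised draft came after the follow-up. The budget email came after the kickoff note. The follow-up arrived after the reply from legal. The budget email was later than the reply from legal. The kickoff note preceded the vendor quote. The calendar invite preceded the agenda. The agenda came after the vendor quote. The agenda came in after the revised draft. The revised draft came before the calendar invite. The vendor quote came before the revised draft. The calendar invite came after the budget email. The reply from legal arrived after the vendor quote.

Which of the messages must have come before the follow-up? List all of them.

the kickoff note, the reply from legal, the vendor quote

Directly stated before the follow-up: the reply from legal.
The kickoff note reaches the follow-up via the kickoff note → the vendor quote → the reply from legal → the follow-up.
The vendor quote reaches the follow-up via the vendor quote → the reply from legal → the follow-up.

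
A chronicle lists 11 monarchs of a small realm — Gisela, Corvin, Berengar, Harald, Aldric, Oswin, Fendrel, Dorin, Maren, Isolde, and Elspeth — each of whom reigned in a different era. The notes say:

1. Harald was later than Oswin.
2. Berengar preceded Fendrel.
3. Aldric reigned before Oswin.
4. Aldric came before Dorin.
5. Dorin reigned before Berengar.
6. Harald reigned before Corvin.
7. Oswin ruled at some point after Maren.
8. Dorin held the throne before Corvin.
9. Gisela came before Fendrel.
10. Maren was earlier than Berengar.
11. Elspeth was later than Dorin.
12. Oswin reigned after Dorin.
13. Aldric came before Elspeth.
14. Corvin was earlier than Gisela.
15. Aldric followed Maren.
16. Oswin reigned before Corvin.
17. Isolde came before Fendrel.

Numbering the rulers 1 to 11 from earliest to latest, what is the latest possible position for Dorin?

4

Dorin must come before Berengar, Corvin, Elspeth, Fendrel, Gisela, Harald, and Oswin — 7 rulers forced after them.
Everything else can be placed before Dorin in some valid order, so Dorin can sit as late as position 11 − 7 = 4.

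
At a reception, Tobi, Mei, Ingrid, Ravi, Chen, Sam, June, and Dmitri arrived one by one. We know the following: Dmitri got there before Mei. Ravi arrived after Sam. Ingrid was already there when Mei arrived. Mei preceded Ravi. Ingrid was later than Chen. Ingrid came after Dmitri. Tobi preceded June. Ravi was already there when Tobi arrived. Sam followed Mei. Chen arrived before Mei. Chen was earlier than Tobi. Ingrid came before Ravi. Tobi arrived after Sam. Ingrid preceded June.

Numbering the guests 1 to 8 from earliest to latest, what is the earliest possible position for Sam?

Chen, Dmitri, Ingrid, and Mei must all come before Sam — 4 forced predecessors.
Nothing else is forced ahead of Sam, so their earliest slot is position 4 + 1 = 5.

5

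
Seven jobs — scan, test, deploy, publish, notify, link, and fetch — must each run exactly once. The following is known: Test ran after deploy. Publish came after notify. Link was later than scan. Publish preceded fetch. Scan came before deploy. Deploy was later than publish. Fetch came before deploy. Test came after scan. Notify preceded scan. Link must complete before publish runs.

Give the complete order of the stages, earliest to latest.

notify, scan, link, publish, fetch, deploy, test

The constraints fix every adjacent pair, so only one ordering works:
notify → scan → link → publish → fetch → deploy → test.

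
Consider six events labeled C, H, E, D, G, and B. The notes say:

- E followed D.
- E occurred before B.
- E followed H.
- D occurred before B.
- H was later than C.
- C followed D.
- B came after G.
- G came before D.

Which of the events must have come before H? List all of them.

C, D, G

Directly stated before H: C.
D reaches H via D → C → H.
G reaches H via G → D → C → H.
No chain forces E (or any of the others) ahead of H.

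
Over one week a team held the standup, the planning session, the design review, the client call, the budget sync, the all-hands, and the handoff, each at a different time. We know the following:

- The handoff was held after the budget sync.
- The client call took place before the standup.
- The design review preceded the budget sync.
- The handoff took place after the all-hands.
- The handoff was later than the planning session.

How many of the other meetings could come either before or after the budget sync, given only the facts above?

Forced before the budget sync: the design review; forced after the budget sync: the handoff.
That leaves the all-hands, the client call, the planning session, and the standup with no forced order relative to the budget sync — 4.

4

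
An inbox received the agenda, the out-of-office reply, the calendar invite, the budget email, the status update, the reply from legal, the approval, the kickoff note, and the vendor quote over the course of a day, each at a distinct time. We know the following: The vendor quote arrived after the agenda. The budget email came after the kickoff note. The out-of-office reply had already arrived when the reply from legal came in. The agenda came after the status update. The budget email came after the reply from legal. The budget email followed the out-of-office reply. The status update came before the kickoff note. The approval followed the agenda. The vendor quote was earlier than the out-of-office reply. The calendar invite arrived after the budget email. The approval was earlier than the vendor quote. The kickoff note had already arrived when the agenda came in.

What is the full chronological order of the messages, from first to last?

the status update, the kickoff note, the agenda, the approval, the vendor quote, the out-of-office reply, the reply from legal, the budget email, the calendar invite

The constraints fix every adjacent pair, so only one ordering works:
the status update → the kickoff note → the agenda → the approval → the vendor quote → the out-of-office reply → the reply from legal → the budget email → the calendar invite.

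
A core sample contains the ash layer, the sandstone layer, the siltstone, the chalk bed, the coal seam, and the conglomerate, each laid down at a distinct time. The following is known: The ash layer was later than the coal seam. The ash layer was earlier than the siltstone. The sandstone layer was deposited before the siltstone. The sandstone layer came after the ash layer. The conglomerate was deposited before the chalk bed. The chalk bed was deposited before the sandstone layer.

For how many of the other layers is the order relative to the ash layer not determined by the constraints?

Forced before the ash layer: the coal seam; forced after the ash layer: the sandstone layer and the siltstone.
That leaves the chalk bed and the conglomerate with no forced order relative to the ash layer — 2.

2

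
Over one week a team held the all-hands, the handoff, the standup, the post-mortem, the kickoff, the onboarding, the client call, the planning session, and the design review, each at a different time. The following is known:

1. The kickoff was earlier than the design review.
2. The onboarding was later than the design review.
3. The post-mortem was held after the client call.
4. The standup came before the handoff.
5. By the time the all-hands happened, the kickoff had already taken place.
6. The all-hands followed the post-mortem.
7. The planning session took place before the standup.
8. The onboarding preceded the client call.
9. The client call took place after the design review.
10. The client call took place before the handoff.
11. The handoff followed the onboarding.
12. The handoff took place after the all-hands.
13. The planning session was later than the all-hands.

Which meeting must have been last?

Every other meeting has a chain of constraints placing it before the handoff, so the handoff is last.

the handoff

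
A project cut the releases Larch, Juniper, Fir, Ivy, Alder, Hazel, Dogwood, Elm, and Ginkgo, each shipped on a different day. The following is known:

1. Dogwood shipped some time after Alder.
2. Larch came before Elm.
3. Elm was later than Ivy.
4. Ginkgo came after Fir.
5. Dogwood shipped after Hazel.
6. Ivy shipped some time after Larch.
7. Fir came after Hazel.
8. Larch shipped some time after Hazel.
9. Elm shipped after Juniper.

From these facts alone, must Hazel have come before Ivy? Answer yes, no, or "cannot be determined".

Chain the constraints: Hazel → Larch → Ivy. Each link is directly stated, so Hazel comes before Ivy.

yes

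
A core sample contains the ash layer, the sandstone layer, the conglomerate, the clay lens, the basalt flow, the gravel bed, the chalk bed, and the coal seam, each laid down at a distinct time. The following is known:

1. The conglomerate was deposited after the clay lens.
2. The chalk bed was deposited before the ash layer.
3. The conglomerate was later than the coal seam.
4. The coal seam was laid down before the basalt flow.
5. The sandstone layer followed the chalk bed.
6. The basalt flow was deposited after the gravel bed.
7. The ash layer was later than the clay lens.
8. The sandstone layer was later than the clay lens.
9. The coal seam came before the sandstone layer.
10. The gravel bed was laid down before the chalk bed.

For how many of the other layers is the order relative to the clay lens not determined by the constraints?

Forced after the clay lens: the ash layer, the conglomerate, and the sandstone layer.
That leaves the basalt flow, the chalk bed, the coal seam, and the gravel bed with no forced order relative to the clay lens — 4.

4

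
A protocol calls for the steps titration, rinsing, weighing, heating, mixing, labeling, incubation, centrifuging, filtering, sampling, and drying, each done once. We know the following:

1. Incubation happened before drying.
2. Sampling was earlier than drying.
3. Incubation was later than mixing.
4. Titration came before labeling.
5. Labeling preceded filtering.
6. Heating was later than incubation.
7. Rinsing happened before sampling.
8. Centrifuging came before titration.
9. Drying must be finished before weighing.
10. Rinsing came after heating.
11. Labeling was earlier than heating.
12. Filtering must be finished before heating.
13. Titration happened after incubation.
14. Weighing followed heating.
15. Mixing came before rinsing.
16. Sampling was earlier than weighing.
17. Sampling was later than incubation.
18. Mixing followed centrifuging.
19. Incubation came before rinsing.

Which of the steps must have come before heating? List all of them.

Directly stated before heating: filtering, incubation, and labeling.
Centrifuging reaches heating via centrifuging → mixing → incubation → heating.
Mixing reaches heating via mixing → incubation → heating.
Titration reaches heating via titration → labeling → heating.

centrifuging, filtering, incubation, labeling, mixing, titration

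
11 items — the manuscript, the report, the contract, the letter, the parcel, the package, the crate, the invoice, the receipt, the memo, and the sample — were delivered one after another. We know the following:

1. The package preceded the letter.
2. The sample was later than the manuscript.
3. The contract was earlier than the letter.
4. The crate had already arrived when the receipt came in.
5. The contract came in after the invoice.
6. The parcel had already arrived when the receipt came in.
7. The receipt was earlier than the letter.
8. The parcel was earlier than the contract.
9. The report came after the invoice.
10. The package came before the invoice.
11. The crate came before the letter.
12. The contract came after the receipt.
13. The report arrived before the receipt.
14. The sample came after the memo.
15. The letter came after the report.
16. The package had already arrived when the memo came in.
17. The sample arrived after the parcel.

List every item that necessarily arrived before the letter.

Directly stated before the letter: the contract, the crate, the package, the receipt, and the report.
The invoice reaches the letter via the invoice → the report → the letter.
The parcel reaches the letter via the parcel → the receipt → the letter.
No chain forces the sample (or any of the others) ahead of the letter.

the contract, the crate, the invoice, the package, the parcel, the receipt, the report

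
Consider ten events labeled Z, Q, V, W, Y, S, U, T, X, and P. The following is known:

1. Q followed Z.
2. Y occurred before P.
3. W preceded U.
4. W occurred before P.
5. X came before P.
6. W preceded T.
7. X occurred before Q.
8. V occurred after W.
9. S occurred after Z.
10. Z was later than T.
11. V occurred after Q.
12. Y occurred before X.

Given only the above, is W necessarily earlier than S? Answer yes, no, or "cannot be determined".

yes

Chain the constraints: W → T → Z → S. Each link is directly stated, so W comes before S.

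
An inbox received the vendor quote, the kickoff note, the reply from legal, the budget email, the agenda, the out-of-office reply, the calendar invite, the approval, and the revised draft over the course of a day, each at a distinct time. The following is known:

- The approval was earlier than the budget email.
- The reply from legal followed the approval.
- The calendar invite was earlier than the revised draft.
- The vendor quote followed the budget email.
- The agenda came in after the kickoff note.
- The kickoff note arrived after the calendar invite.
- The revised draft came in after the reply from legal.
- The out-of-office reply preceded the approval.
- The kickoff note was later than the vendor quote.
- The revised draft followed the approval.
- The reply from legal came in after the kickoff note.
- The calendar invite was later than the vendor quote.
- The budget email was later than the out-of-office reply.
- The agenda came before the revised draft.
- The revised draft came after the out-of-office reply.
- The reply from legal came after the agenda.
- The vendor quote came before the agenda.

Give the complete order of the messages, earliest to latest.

the out-of-office reply, the approval, the budget email, the vendor quote, the calendar invite, the kickoff note, the agenda, the reply from legal, the revised draft

The constraints fix every adjacent pair, so only one ordering works:
the out-of-office reply → the approval → the budget email → the vendor quote → the calendar invite → the kickoff note → the agenda → the reply from legal → the revised draft.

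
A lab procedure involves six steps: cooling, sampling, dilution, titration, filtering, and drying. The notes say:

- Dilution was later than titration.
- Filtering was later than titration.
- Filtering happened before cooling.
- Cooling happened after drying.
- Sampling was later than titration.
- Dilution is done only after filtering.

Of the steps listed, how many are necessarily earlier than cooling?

Directly stated before cooling: drying and filtering.
Titration reaches cooling via titration → filtering → cooling.
No chain forces sampling (or any of the others) ahead of cooling.
That's drying, filtering, and titration — 3 in all.

3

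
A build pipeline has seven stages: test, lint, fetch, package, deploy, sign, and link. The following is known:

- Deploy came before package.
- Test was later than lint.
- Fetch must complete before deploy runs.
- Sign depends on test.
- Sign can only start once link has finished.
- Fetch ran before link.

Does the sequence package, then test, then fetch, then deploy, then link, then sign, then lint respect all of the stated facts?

The constraints require deploy before package, but in the proposed sequence package appears ahead of deploy. That one violation is enough.

no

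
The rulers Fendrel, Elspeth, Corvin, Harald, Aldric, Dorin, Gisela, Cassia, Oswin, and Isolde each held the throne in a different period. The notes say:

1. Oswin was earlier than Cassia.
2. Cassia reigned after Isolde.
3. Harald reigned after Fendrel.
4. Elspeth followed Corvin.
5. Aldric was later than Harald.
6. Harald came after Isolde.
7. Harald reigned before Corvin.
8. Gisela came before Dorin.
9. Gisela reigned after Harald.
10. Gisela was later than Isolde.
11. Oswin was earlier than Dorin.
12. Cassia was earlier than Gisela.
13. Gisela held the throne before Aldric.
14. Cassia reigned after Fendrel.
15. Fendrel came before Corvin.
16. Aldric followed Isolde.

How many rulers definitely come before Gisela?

Directly stated before Gisela: Cassia, Harald, and Isolde.
Fendrel reaches Gisela via Fendrel → Cassia → Gisela.
Oswin reaches Gisela via Oswin → Cassia → Gisela.
No chain forces Aldric (or any of the others) ahead of Gisela.
That's Cassia, Fendrel, Harald, Isolde, and Oswin — 5 in all.

5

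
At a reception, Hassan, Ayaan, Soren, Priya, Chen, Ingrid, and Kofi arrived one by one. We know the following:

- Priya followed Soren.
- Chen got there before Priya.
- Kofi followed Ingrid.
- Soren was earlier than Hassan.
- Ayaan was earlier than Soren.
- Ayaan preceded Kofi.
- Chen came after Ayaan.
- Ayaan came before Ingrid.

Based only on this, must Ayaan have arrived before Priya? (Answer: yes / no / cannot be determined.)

yes

Chain the constraints: Ayaan → Chen → Priya. Each link is directly stated, so Ayaan comes before Priya.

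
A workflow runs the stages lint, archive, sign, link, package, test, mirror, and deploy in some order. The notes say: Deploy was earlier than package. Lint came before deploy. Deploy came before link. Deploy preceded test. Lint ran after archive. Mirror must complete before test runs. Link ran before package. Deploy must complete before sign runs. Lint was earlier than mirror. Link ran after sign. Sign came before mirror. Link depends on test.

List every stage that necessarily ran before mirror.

archive, deploy, lint, sign

Directly stated before mirror: lint and sign.
Archive reaches mirror via archive → lint → mirror.
Deploy reaches mirror via deploy → sign → mirror.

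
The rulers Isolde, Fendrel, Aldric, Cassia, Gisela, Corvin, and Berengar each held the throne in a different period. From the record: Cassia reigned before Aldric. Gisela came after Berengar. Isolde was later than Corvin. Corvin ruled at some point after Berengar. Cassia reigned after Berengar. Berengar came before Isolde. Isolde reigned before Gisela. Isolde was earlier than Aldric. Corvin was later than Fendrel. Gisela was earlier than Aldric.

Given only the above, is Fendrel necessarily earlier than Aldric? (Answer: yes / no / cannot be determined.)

yes

Chain the constraints: Fendrel → Corvin → Isolde → Aldric. Each link is directly stated, so Fendrel comes before Aldric.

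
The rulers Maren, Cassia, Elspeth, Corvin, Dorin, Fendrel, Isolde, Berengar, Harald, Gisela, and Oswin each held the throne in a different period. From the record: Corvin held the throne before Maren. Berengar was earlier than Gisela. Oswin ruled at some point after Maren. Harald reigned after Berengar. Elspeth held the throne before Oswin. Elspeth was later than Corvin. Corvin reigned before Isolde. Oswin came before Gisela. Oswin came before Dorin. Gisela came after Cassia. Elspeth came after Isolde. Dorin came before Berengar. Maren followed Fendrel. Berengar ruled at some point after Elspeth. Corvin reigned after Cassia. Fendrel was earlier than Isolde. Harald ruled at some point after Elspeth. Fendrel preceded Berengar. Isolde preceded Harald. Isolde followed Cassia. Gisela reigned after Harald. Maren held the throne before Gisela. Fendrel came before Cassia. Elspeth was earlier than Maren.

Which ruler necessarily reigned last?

Every other ruler has a chain of constraints placing them before Gisela, so Gisela is last.

Gisela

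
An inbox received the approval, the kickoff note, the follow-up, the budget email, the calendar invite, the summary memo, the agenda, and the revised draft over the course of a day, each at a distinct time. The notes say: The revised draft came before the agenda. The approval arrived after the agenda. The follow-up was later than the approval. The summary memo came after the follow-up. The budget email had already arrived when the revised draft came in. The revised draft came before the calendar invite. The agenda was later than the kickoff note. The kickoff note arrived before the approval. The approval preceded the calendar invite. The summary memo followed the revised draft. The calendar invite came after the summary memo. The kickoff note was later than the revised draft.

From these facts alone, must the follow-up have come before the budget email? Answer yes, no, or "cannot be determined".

no

Tracing the constraints gives the budget email → the revised draft → the kickoff note → the approval → the follow-up, so the budget email must come before the follow-up.
That means the follow-up cannot be before the budget email.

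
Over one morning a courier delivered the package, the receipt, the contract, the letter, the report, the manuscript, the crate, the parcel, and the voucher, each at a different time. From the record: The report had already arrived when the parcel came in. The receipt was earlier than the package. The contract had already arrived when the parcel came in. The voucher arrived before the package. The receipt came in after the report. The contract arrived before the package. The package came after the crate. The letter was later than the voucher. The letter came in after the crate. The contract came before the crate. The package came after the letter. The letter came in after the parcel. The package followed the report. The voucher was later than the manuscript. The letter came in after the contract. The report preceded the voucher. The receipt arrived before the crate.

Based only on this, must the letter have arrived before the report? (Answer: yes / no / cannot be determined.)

Tracing the constraints gives the report → the voucher → the letter, so the report must come before the letter.
That means the letter cannot be before the report.

no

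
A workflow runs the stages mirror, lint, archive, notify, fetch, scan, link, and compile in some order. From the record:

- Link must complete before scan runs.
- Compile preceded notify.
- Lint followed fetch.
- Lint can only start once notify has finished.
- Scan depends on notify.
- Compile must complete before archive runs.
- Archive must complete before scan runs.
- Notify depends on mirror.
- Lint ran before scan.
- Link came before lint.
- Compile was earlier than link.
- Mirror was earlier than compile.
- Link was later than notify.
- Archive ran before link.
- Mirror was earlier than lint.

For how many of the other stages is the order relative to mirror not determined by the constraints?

1

Forced after mirror: archive, compile, link, lint, notify, and scan.
That leaves fetch with no forced order relative to mirror — 1.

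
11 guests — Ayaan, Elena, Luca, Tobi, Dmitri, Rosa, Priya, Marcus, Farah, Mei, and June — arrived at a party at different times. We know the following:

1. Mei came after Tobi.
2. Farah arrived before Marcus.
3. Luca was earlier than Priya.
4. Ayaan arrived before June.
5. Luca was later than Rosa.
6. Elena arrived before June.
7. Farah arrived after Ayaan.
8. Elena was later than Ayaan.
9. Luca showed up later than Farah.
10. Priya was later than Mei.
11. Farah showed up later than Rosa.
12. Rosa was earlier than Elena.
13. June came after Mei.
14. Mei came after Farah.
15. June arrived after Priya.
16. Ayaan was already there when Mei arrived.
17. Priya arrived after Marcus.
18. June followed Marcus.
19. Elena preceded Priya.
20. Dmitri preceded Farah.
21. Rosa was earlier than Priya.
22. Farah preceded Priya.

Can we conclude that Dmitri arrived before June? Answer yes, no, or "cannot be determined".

Chain the constraints: Dmitri → Farah → Priya → June. Each link is directly stated, so Dmitri comes before June.

yes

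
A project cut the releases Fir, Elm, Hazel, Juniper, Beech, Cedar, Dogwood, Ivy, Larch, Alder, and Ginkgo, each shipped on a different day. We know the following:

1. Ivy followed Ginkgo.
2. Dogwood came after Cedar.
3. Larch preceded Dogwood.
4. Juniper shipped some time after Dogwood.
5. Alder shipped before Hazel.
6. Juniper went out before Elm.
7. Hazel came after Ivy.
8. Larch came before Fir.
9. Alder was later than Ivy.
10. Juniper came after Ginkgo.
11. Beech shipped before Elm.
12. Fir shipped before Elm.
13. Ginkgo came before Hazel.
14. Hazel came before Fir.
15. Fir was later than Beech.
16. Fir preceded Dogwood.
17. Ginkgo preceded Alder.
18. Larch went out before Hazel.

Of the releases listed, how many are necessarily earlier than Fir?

6

Directly stated before Fir: Beech, Hazel, and Larch.
Alder reaches Fir via Alder → Hazel → Fir.
Ginkgo reaches Fir via Ginkgo → Hazel → Fir.
Ivy reaches Fir via Ivy → Hazel → Fir.
That's Alder, Beech, Ginkgo, Hazel, Ivy, and Larch — 6 in all.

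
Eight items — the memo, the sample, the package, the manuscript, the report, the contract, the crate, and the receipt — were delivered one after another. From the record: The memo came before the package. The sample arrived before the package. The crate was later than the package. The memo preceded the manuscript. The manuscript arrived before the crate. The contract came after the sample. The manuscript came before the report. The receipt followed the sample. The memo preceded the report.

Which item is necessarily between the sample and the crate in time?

the package

Tracing the constraints gives the sample → the package → the crate, so the package sits after the sample and before the crate.
No other item is forced both after the sample and before the crate.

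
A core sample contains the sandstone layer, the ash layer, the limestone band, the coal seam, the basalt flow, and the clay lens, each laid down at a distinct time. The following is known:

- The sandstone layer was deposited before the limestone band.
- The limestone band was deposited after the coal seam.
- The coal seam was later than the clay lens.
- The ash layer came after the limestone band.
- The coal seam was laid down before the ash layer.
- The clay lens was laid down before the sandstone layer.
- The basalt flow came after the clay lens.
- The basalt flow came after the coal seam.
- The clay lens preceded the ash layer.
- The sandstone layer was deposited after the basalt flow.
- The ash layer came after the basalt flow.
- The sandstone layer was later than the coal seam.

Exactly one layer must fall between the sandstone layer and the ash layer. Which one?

the limestone band

Tracing the constraints gives the sandstone layer → the limestone band → the ash layer, so the limestone band sits after the sandstone layer and before the ash layer.
No other layer is forced both after the sandstone layer and before the ash layer.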